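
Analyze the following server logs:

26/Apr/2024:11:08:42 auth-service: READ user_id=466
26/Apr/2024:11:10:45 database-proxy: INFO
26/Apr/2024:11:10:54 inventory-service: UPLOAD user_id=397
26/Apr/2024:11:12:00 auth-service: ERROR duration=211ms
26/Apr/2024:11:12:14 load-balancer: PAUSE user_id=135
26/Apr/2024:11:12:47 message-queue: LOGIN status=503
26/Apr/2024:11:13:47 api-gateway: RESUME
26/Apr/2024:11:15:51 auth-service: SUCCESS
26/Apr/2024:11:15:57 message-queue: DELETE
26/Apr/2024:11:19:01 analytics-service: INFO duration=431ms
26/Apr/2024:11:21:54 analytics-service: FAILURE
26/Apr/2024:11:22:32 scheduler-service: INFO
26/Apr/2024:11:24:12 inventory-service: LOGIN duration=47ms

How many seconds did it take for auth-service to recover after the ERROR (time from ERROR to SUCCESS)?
231

To calculate recovery time:

1. Find ERROR event for auth-service: 26/Apr/2024:11:12:00
2. Find next SUCCESS event for auth-service: 26/Apr/2024:11:15:51
3. Recovery time: 26/Apr/2024:11:15:51 - 26/Apr/2024:11:12:00 = 231 seconds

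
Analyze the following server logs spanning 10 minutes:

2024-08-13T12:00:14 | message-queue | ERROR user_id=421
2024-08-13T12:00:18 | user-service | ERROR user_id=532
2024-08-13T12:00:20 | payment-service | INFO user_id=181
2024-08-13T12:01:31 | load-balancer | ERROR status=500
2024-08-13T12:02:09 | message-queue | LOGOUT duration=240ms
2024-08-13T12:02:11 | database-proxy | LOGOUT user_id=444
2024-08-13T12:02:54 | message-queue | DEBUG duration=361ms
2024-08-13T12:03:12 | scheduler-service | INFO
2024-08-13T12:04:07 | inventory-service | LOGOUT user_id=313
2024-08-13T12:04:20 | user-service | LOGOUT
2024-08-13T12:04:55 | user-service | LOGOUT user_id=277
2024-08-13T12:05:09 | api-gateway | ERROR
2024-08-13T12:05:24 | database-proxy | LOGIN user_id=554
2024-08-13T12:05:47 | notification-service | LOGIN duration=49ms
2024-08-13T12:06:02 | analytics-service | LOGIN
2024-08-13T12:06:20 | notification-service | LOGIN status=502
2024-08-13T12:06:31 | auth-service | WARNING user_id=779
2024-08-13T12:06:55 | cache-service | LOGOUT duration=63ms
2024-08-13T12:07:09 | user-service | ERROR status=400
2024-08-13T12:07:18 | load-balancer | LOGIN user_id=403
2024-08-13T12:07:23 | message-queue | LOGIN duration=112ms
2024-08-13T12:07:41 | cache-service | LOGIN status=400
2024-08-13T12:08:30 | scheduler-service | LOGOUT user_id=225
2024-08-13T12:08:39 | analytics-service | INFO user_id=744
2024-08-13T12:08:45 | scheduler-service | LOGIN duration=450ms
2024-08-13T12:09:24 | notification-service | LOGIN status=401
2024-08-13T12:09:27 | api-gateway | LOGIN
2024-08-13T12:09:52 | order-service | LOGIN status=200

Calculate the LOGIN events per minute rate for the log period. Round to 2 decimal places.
1.1

To calculate the rate:

1. Count total LOGIN events: 11
2. Total time period: 10 minutes
3. Rate = 11 / 10 = 1.1 events per minute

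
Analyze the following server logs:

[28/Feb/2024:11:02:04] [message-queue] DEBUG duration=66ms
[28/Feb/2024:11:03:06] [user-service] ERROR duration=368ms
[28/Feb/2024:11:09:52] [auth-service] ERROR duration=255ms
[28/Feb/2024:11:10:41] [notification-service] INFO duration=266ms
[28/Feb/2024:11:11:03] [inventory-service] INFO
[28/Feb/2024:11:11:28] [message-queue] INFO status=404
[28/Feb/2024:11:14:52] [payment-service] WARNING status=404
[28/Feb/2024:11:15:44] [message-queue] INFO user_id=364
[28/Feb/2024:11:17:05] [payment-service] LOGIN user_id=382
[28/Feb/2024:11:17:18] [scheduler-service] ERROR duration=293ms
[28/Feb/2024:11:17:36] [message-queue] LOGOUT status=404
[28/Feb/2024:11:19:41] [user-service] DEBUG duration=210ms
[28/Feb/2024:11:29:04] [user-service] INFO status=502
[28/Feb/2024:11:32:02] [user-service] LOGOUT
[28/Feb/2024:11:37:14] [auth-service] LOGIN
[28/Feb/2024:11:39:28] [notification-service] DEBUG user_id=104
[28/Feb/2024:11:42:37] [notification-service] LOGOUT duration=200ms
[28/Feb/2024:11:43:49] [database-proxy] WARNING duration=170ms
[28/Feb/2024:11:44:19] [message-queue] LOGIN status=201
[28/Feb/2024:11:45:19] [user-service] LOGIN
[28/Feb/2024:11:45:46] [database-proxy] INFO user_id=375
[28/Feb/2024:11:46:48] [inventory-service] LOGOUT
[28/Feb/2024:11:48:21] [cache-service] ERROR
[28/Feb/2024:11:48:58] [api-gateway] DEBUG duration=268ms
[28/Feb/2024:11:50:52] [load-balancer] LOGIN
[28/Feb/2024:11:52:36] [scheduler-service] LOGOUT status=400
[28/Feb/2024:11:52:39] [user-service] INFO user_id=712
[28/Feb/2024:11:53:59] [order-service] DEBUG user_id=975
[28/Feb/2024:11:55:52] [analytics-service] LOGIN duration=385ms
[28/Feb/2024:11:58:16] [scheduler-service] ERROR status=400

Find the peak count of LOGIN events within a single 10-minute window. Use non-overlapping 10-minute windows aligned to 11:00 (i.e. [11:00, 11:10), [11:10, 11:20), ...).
2

To find the burst window:

1. Divide the log period into non-overlapping 10-minute windows starting at 11:00
2. Count LOGIN events in each window
3. Find the window with maximum count
4. Maximum events in a window: 2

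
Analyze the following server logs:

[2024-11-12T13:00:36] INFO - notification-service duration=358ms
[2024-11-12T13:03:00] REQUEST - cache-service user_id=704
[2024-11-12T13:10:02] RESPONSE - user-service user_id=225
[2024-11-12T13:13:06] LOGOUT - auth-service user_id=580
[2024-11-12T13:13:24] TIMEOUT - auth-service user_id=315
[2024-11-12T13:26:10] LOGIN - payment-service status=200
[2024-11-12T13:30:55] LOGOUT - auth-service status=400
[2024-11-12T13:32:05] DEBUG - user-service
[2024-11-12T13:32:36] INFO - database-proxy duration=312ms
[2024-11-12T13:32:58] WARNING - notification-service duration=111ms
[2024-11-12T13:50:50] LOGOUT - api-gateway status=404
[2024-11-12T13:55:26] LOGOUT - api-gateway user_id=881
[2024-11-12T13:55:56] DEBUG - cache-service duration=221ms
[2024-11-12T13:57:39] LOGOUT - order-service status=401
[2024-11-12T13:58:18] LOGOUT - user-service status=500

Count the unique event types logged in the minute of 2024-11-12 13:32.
3

To count unique event types:

1. Filter events in the minute starting at 2024-11-12 13:32
2. Extract event types from matching entries
3. Count unique types: 3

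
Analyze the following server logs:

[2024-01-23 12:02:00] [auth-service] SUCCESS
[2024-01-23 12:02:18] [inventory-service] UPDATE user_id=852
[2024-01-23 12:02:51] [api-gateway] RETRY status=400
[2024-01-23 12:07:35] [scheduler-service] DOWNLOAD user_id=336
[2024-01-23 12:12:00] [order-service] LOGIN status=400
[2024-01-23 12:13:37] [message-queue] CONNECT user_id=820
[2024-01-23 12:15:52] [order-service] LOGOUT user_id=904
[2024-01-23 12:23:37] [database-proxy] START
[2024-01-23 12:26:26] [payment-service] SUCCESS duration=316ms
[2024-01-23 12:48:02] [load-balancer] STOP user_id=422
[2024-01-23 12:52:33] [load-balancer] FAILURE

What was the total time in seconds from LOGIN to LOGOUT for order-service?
232

To calculate state duration:

1. Find LOGIN event for order-service: 2024-01-23 12:12:00
2. Find LOGOUT event for order-service: 2024-01-23 12:15:52
3. Calculate duration: 2024-01-23 12:15:52 - 2024-01-23 12:12:00 = 232 seconds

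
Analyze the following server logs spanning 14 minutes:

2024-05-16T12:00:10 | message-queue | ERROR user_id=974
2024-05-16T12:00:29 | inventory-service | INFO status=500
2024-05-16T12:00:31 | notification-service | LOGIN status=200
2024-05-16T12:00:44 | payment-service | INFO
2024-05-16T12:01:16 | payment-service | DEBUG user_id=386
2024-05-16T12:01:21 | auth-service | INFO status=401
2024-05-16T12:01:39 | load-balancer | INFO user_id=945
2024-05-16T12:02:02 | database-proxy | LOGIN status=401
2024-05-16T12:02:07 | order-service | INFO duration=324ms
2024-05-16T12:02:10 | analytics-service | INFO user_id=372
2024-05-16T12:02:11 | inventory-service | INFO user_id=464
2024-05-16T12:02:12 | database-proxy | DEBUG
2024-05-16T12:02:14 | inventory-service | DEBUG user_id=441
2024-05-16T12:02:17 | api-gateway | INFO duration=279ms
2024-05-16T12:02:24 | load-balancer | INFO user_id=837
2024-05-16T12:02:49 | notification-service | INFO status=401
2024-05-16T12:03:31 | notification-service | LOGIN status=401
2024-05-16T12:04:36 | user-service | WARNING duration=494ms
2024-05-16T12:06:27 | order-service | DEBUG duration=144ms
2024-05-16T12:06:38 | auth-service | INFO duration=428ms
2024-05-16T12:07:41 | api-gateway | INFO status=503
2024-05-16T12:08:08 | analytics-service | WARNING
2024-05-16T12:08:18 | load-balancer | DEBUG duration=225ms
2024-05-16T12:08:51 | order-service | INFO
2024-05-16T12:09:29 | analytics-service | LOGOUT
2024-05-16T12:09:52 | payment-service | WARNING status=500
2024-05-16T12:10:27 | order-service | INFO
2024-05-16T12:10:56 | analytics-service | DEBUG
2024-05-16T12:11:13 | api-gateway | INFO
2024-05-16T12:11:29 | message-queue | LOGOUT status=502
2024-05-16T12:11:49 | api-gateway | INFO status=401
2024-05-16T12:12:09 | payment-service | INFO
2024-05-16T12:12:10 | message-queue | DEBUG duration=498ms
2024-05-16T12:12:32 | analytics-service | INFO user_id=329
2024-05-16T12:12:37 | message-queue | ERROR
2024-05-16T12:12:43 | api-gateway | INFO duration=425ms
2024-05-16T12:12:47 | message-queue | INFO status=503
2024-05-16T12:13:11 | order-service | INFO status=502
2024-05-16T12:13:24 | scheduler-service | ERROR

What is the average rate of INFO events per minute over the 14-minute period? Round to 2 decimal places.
1.5

To calculate the rate:

1. Count total INFO events: 21
2. Total time period: 14 minutes
3. Rate = 21 / 14 = 1.5 events per minute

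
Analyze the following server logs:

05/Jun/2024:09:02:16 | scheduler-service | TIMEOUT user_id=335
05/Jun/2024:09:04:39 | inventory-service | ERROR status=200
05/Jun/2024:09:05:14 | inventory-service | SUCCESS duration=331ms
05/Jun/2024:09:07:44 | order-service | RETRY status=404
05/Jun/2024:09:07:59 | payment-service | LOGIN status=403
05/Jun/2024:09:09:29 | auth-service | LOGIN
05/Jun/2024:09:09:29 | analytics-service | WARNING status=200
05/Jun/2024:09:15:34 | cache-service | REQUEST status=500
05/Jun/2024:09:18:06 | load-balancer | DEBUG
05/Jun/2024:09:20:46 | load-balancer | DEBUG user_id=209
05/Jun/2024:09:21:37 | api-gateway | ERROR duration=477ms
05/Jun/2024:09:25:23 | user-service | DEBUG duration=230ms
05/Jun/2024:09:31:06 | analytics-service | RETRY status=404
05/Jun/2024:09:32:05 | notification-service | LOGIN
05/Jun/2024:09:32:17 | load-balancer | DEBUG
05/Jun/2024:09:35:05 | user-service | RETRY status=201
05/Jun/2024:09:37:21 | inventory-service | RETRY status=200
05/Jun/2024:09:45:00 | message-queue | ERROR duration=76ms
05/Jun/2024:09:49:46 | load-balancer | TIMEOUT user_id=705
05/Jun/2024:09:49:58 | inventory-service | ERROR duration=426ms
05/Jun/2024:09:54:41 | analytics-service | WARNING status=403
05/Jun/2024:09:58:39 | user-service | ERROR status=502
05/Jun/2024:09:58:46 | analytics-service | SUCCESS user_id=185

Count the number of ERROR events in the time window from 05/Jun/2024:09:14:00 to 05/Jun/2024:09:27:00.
1

To count events in the time window:

1. Window boundaries: 05/Jun/2024:09:14:00 to 05/Jun/2024:09:27:00
2. Filter for ERROR events within this window
3. Count matching events: 1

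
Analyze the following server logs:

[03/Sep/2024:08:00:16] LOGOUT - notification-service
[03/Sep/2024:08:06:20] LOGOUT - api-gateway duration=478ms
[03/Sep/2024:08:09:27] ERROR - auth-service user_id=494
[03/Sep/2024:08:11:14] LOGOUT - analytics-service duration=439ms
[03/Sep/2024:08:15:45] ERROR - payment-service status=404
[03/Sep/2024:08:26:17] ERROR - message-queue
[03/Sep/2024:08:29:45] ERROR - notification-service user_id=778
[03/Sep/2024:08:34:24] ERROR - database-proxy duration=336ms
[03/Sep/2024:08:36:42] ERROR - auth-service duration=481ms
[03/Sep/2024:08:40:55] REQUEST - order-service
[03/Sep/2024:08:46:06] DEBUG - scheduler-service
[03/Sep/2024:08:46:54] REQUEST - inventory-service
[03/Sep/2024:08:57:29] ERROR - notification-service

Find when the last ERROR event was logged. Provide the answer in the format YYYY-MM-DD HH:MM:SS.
2024-09-03 08:57:29

To find the last event:

1. Filter for all ERROR events
2. Sort by timestamp
3. Select the last one
4. Timestamp: 2024-09-03 08:57:29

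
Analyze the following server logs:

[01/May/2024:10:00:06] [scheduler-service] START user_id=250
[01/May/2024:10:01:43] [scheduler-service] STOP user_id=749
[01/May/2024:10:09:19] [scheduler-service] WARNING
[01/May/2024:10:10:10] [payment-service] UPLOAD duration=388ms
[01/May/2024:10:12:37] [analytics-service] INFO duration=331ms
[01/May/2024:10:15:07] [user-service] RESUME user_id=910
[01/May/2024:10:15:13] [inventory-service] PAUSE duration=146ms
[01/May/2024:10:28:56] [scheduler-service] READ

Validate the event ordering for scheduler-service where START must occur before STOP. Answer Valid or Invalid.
Valid

To validate ordering:

1. Required order: START → STOP
2. Rule: START must occur before STOP
3. Check actual order of events for scheduler-service
4. Result: Valid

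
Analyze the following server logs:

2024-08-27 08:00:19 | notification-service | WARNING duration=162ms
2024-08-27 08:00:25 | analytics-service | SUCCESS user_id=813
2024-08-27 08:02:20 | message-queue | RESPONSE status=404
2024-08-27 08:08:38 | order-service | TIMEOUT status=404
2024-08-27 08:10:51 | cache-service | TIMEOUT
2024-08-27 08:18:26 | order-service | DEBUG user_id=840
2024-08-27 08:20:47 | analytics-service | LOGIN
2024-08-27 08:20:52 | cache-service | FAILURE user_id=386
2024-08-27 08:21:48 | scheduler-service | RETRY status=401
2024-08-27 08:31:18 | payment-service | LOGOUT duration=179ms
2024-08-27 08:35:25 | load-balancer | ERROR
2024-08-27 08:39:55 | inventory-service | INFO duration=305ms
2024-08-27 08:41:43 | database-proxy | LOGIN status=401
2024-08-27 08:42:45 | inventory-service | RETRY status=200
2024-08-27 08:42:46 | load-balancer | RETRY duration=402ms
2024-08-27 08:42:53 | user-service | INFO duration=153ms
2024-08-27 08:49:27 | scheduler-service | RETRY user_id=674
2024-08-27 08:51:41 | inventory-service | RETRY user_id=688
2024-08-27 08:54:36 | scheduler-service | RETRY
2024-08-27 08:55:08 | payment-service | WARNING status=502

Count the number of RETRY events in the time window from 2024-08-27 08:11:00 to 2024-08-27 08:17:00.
0

To count events in the time window:

1. Window boundaries: 2024-08-27 08:11:00 to 2024-08-27 08:17:00
2. Filter for RETRY events within this window
3. Count matching events: 0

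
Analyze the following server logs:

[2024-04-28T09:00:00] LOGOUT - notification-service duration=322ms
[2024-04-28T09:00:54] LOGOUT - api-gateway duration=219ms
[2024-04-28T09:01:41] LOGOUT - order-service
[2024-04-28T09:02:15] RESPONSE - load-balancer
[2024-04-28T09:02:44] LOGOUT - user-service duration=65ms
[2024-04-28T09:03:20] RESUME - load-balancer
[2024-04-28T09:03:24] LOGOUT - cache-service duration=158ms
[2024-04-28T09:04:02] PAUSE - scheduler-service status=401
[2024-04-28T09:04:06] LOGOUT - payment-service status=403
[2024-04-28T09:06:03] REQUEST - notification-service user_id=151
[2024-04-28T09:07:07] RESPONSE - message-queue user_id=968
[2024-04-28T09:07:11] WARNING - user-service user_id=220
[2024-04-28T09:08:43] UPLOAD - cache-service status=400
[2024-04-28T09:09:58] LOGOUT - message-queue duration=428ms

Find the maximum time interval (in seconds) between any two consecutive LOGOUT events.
352

To find the longest gap:

1. Extract all LOGOUT events in chronological order
2. Calculate time differences between consecutive events
3. Find the maximum difference
4. Longest gap: 352 seconds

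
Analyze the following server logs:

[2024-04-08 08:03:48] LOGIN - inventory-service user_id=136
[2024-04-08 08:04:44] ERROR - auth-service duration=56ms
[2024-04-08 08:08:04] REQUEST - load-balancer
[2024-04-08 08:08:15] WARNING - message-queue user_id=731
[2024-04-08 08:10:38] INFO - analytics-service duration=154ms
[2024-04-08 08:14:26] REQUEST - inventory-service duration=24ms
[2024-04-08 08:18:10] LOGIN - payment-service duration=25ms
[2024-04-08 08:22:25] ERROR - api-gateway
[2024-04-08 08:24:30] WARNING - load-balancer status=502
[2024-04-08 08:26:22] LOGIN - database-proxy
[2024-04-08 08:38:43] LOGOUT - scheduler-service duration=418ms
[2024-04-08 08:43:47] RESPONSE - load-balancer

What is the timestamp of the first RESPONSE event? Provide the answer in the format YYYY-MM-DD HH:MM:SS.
2024-04-08 08:43:47

To find the first event:

1. Filter for all RESPONSE events
2. Sort by timestamp
3. Select the first one
4. Timestamp: 2024-04-08 08:43:47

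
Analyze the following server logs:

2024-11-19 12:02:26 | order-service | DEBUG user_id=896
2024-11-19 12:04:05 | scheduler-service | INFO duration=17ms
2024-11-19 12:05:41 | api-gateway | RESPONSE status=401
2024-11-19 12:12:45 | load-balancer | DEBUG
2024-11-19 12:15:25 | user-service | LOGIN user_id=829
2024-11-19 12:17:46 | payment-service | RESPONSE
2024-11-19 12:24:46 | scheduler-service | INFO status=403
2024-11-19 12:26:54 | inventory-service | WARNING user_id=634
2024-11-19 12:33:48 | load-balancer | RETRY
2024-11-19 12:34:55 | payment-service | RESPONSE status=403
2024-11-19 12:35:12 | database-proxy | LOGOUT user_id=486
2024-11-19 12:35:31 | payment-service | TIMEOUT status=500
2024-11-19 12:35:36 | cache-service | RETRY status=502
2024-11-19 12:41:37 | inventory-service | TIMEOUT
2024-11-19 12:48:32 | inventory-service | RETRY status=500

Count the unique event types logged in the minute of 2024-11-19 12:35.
3

To count unique event types:

1. Filter events in the minute starting at 2024-11-19 12:35
2. Extract event types from matching entries
3. Count unique types: 3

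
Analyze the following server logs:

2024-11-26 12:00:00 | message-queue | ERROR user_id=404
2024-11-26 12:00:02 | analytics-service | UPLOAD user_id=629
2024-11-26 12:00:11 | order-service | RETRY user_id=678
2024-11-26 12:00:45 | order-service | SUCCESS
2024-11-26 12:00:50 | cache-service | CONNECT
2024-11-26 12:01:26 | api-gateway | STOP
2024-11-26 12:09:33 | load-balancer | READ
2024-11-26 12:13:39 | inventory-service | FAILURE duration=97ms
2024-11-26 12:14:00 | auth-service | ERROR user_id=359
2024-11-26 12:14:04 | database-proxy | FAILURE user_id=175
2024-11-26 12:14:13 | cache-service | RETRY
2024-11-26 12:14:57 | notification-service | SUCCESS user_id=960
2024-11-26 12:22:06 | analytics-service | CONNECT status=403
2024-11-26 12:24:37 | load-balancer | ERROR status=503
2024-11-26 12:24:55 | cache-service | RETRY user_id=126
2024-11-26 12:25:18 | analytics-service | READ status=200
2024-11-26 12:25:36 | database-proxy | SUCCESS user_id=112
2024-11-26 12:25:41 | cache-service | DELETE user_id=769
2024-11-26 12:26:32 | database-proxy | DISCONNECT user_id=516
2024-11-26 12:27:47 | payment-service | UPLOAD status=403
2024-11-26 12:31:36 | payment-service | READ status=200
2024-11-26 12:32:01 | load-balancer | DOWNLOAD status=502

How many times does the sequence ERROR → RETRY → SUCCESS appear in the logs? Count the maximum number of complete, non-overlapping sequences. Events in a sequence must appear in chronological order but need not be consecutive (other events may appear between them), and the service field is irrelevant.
3

To count sequences:

1. Look for pattern: ERROR → RETRY → SUCCESS
2. Greedily scan the log in chronological order, matching each sequence element in turn (ignoring service)
3. Each time the full pattern completes, increment the count and restart matching from the next event
4. Complete non-overlapping sequences found: 3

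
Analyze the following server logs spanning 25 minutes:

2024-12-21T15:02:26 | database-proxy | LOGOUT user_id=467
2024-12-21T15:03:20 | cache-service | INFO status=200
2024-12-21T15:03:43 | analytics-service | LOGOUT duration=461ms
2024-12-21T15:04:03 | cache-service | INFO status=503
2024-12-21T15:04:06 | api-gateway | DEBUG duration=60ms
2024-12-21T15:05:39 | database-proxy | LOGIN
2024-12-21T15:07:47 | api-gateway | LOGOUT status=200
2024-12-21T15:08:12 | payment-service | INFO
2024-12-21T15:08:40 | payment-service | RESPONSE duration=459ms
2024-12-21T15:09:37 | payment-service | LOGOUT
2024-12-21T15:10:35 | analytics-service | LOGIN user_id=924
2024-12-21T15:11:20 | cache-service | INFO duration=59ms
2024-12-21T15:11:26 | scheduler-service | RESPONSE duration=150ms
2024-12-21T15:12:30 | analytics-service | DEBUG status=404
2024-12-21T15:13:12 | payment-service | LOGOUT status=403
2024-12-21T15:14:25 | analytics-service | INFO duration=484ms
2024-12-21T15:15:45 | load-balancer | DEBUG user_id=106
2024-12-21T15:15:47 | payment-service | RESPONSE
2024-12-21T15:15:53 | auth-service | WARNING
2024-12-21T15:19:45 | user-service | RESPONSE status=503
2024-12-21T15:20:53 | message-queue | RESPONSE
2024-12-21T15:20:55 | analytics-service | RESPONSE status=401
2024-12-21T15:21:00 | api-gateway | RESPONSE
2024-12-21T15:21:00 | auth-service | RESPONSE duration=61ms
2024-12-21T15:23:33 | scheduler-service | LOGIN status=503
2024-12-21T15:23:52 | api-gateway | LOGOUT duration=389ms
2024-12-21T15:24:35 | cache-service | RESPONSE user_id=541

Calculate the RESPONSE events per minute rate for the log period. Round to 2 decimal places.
0.36

To calculate the rate:

1. Count total RESPONSE events: 9
2. Total time period: 25 minutes
3. Rate = 9 / 25 = 0.36 events per minute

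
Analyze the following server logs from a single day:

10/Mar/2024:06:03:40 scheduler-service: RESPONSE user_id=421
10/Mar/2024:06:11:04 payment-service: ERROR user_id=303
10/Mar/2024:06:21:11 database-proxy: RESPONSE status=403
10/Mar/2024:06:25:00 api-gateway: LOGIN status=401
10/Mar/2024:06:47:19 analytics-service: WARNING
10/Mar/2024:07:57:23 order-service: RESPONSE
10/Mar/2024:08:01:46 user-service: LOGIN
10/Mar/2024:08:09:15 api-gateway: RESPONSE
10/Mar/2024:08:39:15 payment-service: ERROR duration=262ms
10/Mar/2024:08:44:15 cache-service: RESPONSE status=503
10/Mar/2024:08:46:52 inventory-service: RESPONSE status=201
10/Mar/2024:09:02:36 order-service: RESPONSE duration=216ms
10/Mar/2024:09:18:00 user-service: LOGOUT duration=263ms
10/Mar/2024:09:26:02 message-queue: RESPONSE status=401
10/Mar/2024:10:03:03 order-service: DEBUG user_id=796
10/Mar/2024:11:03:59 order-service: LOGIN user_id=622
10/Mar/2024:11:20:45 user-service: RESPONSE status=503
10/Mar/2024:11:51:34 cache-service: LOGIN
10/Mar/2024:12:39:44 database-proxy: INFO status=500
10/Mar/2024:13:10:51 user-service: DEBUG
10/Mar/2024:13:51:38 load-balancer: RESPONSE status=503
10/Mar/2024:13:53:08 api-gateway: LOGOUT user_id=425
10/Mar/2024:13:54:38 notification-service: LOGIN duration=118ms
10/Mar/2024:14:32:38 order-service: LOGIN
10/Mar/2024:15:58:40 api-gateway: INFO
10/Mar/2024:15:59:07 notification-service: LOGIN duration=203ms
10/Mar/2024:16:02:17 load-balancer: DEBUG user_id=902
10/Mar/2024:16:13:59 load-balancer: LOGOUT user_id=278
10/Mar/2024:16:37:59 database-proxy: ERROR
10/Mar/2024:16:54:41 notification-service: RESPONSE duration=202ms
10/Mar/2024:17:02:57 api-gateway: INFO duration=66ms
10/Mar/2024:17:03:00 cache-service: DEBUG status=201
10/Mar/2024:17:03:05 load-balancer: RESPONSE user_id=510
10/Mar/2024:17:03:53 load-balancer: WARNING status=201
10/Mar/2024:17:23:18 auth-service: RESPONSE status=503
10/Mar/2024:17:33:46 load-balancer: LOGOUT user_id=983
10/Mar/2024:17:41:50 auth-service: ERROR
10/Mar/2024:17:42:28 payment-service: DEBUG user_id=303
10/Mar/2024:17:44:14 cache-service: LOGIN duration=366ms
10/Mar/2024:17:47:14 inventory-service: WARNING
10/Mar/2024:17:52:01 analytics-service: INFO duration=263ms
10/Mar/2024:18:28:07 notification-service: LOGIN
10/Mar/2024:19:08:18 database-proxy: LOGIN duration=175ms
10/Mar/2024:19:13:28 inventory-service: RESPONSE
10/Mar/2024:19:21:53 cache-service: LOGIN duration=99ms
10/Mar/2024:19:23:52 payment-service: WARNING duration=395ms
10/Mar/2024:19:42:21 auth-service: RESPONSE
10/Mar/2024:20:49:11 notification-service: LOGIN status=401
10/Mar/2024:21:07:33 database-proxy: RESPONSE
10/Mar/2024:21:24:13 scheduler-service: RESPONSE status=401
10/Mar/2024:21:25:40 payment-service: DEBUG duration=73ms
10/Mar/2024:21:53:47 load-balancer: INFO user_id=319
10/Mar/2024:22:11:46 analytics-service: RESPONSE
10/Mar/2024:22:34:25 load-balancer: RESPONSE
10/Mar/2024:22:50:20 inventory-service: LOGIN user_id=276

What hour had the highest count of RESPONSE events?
8

To find the peak hour:

1. Group all RESPONSE events by hour
2. Count events in each hour
3. Find hour with maximum count
4. Peak hour: 8 (with 3 events)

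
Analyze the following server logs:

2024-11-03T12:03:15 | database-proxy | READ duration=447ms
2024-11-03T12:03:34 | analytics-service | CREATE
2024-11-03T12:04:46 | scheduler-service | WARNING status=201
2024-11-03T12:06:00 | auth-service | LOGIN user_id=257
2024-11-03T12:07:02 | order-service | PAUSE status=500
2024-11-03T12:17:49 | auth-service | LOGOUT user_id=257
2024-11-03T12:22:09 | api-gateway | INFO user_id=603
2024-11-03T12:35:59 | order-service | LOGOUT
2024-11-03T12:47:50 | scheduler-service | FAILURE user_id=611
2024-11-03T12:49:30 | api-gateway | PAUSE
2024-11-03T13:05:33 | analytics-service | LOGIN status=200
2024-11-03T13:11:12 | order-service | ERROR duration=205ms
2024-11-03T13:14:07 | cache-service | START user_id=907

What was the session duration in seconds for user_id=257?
709

To calculate session duration:

1. Find LOGIN event for user_id=257: 2024-11-03T12:06:00
2. Find LOGOUT event for user_id=257: 2024-11-03T12:17:49
3. Session duration: 2024-11-03T12:17:49 - 2024-11-03T12:06:00 = 709 seconds (11 minutes)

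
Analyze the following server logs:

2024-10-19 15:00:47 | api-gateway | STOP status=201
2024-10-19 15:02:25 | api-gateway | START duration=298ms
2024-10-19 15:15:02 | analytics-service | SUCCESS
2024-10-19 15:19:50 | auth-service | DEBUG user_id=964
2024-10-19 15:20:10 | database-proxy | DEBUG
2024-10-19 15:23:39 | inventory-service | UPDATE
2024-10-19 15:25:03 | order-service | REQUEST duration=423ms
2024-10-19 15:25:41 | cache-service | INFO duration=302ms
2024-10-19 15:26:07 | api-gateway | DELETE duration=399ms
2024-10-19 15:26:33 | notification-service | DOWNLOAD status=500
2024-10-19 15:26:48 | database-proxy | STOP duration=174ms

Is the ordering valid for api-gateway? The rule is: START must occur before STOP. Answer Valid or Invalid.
Invalid

To validate ordering:

1. Required order: START → STOP
2. Rule: START must occur before STOP
3. Check actual order of events for api-gateway
4. Result: Invalid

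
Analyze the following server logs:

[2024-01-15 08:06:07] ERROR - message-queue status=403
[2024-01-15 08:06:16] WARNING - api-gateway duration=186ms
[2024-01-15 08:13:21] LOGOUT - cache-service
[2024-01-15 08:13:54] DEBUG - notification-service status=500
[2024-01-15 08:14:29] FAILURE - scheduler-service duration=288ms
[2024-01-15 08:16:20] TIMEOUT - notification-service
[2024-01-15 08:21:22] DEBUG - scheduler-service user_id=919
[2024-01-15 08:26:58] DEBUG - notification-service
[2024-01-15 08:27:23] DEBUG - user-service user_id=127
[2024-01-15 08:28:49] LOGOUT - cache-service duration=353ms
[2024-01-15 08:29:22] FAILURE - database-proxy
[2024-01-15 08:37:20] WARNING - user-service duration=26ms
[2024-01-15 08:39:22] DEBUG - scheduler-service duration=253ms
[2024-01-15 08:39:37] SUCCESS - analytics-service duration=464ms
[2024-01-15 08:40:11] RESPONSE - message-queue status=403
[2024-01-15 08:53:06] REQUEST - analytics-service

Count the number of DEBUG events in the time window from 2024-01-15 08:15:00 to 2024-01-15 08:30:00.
3

To count events in the time window:

1. Window boundaries: 2024-01-15 08:15:00 to 2024-01-15 08:30:00
2. Filter for DEBUG events within this window
3. Count matching events: 3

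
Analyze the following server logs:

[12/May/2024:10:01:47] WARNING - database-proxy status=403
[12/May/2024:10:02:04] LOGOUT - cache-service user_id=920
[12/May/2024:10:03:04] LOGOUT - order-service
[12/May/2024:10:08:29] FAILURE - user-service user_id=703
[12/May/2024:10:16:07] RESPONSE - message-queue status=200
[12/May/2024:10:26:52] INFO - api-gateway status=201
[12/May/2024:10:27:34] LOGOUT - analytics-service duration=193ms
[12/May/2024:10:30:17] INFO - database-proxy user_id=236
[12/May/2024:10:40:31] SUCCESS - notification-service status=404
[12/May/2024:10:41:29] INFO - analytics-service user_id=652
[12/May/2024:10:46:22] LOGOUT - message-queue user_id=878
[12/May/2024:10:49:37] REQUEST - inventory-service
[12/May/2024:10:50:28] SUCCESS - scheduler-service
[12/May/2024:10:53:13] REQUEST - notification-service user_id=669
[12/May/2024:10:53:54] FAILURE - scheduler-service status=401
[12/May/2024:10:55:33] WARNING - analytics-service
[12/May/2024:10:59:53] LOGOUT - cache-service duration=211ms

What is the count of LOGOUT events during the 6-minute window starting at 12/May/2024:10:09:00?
0

To count events in the time window:

1. Window boundaries: 12/May/2024:10:09:00 to 12/May/2024:10:15:00
2. Filter for LOGOUT events within this window
3. Count matching events: 0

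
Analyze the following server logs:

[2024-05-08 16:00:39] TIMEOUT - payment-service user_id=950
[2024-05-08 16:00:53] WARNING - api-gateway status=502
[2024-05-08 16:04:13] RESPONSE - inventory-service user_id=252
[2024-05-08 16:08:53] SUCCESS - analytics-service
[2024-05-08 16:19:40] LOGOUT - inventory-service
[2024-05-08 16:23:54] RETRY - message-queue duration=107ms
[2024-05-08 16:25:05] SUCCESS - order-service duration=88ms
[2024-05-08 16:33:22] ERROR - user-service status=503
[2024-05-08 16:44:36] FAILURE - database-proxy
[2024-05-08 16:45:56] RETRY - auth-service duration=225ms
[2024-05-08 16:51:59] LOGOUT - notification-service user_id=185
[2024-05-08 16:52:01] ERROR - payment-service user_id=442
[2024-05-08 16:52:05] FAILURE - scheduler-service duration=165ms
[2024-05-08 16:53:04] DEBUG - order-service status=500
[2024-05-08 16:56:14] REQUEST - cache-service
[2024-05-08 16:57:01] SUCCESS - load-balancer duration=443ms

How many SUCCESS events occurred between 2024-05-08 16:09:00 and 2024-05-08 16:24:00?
0

To count events in the time window:

1. Window boundaries: 2024-05-08 16:09:00 to 2024-05-08 16:24:00
2. Filter for SUCCESS events within this window
3. Count matching events: 0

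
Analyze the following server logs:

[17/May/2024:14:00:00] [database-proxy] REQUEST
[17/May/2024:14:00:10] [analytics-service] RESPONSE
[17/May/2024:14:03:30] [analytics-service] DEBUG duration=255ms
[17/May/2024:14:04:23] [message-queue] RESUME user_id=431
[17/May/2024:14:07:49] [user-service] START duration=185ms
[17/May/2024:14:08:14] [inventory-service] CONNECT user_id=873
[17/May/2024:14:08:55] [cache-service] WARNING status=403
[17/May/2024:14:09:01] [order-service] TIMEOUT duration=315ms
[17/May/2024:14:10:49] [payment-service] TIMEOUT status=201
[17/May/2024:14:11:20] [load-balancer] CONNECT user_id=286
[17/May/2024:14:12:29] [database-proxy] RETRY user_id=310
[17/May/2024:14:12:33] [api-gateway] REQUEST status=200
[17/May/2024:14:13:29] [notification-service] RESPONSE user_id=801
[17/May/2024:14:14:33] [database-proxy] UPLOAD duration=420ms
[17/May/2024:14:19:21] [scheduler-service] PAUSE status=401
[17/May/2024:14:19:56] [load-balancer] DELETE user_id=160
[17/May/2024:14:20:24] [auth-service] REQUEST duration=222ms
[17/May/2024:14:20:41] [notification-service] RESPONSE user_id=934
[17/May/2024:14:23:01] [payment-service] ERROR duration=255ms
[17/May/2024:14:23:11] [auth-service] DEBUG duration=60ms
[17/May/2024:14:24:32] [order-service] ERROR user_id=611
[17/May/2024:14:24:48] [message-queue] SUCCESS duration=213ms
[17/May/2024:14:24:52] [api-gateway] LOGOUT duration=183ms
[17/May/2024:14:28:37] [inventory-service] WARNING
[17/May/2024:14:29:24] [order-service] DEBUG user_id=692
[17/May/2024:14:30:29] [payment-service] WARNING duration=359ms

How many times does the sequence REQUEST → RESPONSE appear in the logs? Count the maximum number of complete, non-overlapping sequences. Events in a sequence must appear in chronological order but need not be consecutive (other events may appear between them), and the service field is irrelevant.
3

To count sequences:

1. Look for pattern: REQUEST → RESPONSE
2. Greedily scan the log in chronological order, matching each sequence element in turn (ignoring service)
3. Each time the full pattern completes, increment the count and restart matching from the next event
4. Complete non-overlapping sequences found: 3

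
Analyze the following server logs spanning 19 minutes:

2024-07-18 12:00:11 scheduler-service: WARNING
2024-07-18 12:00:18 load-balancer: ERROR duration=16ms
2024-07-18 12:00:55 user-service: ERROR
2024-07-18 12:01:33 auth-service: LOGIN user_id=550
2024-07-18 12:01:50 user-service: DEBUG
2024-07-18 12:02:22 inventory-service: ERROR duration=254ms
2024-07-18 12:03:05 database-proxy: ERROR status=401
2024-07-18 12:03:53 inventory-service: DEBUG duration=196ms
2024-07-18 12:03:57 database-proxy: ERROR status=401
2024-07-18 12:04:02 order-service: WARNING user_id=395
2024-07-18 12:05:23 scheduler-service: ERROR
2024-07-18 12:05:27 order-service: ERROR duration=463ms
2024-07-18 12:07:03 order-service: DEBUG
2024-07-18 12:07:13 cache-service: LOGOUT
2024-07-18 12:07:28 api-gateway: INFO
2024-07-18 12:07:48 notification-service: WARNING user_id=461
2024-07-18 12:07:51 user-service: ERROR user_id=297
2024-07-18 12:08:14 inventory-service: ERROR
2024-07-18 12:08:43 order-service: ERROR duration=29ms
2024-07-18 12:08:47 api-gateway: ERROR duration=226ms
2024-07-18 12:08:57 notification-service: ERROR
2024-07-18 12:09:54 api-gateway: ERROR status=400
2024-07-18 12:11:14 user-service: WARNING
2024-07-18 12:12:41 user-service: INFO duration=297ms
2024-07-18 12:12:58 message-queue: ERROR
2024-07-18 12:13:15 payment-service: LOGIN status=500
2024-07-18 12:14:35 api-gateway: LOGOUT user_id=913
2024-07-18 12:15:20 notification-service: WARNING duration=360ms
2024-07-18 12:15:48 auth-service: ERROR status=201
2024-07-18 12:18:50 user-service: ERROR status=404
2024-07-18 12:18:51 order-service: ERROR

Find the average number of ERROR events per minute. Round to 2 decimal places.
0.89

To calculate the rate:

1. Count total ERROR events: 17
2. Total time period: 19 minutes
3. Rate = 17 / 19 = 0.89 events per minute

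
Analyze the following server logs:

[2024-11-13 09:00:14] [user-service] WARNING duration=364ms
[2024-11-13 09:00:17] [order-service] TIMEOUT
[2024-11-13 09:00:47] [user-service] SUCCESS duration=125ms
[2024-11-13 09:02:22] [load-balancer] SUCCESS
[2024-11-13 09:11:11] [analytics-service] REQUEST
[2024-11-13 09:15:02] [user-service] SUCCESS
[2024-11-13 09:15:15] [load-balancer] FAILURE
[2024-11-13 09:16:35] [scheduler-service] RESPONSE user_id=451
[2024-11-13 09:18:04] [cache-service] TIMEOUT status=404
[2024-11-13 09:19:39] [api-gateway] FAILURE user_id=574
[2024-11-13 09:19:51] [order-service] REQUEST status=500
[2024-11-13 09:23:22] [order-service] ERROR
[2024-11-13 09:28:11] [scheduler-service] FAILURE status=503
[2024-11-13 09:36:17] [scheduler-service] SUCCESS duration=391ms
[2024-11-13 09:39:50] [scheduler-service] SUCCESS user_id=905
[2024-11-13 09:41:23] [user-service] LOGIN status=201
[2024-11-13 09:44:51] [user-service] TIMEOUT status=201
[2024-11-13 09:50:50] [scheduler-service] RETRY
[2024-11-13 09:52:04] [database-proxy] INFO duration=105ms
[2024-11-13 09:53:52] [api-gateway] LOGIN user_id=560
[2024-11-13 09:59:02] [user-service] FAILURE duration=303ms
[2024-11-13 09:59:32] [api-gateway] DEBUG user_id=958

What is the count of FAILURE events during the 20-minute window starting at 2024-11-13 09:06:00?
2

To count events in the time window:

1. Window boundaries: 2024-11-13 09:06:00 to 2024-11-13 09:26:00
2. Filter for FAILURE events within this window
3. Count matching events: 2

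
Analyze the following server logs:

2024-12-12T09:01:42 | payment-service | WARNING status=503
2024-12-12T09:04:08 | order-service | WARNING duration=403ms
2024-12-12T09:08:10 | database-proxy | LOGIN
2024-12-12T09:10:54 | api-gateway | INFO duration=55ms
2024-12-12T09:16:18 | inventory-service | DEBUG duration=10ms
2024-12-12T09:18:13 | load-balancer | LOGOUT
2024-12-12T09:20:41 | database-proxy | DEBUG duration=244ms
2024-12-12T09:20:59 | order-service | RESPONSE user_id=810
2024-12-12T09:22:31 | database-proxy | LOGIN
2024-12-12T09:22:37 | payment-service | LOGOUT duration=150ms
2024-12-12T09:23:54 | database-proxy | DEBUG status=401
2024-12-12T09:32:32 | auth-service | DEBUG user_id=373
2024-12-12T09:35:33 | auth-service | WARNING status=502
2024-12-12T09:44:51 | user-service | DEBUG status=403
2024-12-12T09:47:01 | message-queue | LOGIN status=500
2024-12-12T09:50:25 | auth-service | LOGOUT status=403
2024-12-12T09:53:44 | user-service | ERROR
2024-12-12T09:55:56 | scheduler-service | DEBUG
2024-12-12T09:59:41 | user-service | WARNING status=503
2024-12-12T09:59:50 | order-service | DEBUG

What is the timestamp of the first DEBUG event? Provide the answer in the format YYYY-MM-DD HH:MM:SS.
2024-12-12 09:16:18

To find the first event:

1. Filter for all DEBUG events
2. Sort by timestamp
3. Select the first one
4. Timestamp: 2024-12-12 09:16:18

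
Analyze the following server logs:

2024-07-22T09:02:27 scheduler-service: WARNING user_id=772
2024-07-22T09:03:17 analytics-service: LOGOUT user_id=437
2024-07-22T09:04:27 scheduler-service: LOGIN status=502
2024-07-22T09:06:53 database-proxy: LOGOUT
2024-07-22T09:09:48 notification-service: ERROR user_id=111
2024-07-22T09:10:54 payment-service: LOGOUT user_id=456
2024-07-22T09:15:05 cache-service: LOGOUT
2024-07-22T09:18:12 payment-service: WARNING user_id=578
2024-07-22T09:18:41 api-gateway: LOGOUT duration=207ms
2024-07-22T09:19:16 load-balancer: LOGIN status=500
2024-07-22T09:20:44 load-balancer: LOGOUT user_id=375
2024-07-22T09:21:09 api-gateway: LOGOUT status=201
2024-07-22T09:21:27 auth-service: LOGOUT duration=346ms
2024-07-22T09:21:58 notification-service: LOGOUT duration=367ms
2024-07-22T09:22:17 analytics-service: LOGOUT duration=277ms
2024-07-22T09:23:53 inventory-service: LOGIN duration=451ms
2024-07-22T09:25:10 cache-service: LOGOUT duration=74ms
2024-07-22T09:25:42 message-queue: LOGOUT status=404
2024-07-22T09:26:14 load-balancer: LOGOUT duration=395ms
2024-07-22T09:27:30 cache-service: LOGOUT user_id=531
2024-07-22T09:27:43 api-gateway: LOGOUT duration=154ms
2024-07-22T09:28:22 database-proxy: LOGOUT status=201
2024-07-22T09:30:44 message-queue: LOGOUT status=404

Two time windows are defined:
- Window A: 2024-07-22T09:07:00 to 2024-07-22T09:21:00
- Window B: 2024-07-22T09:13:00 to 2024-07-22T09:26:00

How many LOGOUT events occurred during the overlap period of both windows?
3

To find overlap events:

1. Window A: 2024-07-22T09:07:00 to 2024-07-22T09:21:00
2. Window B: 2024-07-22T09:13:00 to 2024-07-22T09:26:00
3. Overlap period: 2024-07-22T09:13:00 to 2024-07-22T09:21:00
4. Count LOGOUT events in overlap: 3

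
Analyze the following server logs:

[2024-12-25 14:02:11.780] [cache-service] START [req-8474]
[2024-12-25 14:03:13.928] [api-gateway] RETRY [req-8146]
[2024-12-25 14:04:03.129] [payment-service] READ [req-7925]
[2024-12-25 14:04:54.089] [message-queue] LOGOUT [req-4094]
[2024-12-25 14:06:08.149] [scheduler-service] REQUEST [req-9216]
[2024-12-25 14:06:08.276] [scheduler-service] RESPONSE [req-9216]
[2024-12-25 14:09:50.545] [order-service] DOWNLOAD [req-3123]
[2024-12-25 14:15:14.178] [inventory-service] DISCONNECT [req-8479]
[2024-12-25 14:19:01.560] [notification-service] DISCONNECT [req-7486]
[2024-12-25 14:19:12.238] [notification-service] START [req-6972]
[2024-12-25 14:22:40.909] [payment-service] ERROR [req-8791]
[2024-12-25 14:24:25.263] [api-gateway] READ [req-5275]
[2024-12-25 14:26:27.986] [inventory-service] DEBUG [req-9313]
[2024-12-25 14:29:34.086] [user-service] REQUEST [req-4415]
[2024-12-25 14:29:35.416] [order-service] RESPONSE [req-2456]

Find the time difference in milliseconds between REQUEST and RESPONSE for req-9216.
127

To calculate latency:

1. Find REQUEST with id req-9216: 2024-12-25 14:06:08.149
2. Find RESPONSE with id req-9216: 2024-12-25 14:06:08.276
3. Latency: 2024-12-25 14:06:08.276 - 2024-12-25 14:06:08.149 = 127ms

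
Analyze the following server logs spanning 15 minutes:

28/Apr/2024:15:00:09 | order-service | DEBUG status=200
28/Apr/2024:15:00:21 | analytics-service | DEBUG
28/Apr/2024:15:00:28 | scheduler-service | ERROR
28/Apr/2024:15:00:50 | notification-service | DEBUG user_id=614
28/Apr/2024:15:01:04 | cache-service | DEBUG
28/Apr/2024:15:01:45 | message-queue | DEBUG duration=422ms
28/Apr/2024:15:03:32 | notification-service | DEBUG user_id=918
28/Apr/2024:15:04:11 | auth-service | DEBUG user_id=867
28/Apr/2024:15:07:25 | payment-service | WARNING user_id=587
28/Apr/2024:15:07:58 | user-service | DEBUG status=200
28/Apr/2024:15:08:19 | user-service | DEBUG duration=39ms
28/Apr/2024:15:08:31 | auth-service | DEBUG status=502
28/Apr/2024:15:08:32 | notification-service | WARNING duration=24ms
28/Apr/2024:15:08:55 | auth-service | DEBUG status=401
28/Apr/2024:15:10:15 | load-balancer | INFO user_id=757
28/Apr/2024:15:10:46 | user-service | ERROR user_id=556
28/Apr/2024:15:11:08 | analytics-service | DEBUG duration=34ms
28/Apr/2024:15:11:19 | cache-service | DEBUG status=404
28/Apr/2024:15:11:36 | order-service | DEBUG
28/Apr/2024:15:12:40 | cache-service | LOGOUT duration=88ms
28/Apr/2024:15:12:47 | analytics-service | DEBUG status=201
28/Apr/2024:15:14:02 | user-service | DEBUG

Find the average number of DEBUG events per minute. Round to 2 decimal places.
1.07

To calculate the rate:

1. Count total DEBUG events: 16
2. Total time period: 15 minutes
3. Rate = 16 / 15 = 1.07 events per minute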